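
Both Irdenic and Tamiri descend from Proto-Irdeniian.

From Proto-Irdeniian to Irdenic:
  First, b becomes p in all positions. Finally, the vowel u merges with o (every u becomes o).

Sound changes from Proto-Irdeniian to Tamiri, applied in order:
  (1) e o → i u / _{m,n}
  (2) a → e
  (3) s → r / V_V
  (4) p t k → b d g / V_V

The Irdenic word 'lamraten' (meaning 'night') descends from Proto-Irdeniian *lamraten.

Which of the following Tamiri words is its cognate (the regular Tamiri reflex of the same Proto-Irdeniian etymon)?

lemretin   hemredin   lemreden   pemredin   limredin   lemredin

Tamiri: *lamraten
  lamraten → lamratin   [pre-nasal raising]
  lamratin → lemretin   [vowel merger]
  lemretin (rule 3 does not apply)
  lemretin → lemredin   [intervocalic voicing]
  giving Tamiri lemredin.
Only 'lemredin' matches the regular Tamiri development of *lamraten.

lemredin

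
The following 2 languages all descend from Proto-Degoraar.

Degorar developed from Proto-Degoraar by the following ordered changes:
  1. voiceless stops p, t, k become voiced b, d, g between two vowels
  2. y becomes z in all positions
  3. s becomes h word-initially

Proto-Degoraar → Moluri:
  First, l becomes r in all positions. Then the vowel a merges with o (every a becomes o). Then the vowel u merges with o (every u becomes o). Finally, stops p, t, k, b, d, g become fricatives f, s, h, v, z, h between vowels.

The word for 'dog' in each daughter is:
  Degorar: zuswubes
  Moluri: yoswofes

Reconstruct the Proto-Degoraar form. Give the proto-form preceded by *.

*yuswupes

Position 1: Degorar has z, Moluri has y. Moluri preserves y here (none of its changes turn any other segment into y), so the proto-segment is *y.
Position 5: Degorar has u, Moluri has o. Degorar preserves u here (none of its changes turn any other segment into u), so the proto-segment is *u.
Position 2: Degorar has u, Moluri has o. Degorar preserves u here (none of its changes turn any other segment into u), so the proto-segment is *u.
Verify the candidate proto-form against each daughter:
Degorar: *yuswupes > yuswubes > zuswubes  (by intervocalic voicing, unconditioned shift)
Moluri: start from *yuswupes.
  rule 1: no change — yuswupes
  rule 2: no change — yuswupes
  rule 3 (vowel merger): yuswupes → yoswopes
  rule 4 (intervocalic lenition): yoswopes → yoswofes
  ⇒ Moluri yoswofes
No other proto-form is consistent with every reflex, so the reconstruction is *yuswupes.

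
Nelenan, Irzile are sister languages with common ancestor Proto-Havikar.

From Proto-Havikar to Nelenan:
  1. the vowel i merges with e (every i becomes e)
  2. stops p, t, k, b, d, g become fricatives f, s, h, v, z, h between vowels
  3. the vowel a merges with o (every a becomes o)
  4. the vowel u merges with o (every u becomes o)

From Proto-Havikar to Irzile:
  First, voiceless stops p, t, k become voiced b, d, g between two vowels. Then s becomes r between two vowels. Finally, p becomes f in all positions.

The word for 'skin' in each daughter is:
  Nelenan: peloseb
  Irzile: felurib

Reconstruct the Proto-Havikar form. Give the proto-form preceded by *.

Position 5: Nelenan has s, Irzile has r. Taking the neighbouring segments as reconstructed: Nelenan s could go back to *t or *s; Irzile r could go back to *s or *r — the one source consistent with every daughter is *s.
Position 1: Nelenan has p, Irzile has f. Nelenan preserves p here (none of its changes turn any other segment into p), so the proto-segment is *p.
Verify the candidate proto-form against each daughter:
Nelenan: *pelusib > peluseb > peloseb  (by vowel merger, vowel merger)
Irzile: *pelusib > pelurib > felurib  (by rhotacism, unconditioned shift)
Only *pelusib yields all of Nelenan peloseb, Irzile felurib.

*pelusib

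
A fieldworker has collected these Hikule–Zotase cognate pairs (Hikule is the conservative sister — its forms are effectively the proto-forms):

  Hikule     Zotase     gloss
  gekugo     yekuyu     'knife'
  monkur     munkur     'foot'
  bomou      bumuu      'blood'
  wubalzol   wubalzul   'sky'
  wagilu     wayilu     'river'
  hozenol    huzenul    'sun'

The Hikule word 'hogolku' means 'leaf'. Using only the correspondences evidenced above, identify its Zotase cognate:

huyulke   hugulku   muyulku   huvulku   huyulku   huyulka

huyulku

wubalzol ~ wubalzul, hozenol ~ huzenul — Hikule o corresponds to Zotase u after a consonant, before a consonant other than r, m, n, p, b, f, v.
gekugo ~ yekuyu — Hikule g corresponds to Zotase y between vowels (before a back vowel).
Applying these to Hikule 'hogolku':
  hogolku → hugolku   (o→u after a consonant, before a consonant other than r, m, n, p, b, f, v)
  hugolku → huyolku   (g→y between vowels (before a back vowel))
  huyolku → huyulku   (o→u after a consonant, before a consonant other than r, m, n, p, b, f, v)
So the Zotase cognate is 'huyulku'.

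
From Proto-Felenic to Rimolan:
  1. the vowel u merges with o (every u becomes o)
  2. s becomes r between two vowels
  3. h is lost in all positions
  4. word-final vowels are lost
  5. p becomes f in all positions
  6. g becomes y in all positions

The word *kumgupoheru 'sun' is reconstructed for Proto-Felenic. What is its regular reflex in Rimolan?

komyofoer

Rimolan: *kumgupoheru > komgopohero > komgopoero > komgopoer > komgofoer > komyofoer  (by vowel merger, h-loss, apocope, unconditioned shift, unconditioned shift)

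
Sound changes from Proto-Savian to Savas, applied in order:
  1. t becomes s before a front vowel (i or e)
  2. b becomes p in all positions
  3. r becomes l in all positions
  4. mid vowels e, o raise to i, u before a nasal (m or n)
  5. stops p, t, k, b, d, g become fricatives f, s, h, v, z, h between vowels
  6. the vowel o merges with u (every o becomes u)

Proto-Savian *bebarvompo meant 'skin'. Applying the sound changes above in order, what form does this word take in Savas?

Savas: *bebarvompo
  bebarvompo (rule 1 does not apply)
  bebarvompo → peparvompo   [unconditioned shift]
  peparvompo → pepalvompo   [unconditioned shift]
  pepalvompo → pepalvumpo   [pre-nasal raising]
  pepalvumpo → pefalvumpo   [intervocalic lenition]
  pefalvumpo → pefalvumpu   [vowel merger]
  giving Savas pefalvumpu.

pefalvumpu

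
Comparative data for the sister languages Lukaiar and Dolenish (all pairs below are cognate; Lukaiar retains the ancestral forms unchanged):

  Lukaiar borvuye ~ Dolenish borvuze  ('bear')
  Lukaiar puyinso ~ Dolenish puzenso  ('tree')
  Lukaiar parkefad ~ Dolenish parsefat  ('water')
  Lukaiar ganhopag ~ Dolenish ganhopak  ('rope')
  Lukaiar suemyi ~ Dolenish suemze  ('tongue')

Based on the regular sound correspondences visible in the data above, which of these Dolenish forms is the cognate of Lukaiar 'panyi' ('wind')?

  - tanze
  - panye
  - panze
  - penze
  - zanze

panze

suemyi ~ suemze — Lukaiar y corresponds to Dolenish z after a consonant, before a front vowel.
suemyi ~ suemze — Lukaiar i corresponds to Dolenish e word-finally.
Applying these to Lukaiar 'panyi':
  panyi → panzi   (y→z after a consonant, before a front vowel)
  panzi → panze   (i→e word-finally)
So the Dolenish cognate is 'panze'.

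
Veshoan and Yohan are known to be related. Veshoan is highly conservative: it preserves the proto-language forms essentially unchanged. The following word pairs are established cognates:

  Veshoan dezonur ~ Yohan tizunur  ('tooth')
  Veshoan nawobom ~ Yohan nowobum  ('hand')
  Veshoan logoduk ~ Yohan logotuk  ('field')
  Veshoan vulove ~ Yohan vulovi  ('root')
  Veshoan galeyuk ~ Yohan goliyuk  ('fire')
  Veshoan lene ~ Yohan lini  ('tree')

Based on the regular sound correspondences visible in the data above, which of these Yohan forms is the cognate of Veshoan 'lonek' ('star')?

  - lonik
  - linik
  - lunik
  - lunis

dezonur ~ tizunur — Veshoan o corresponds to Yohan u after a consonant, before a nasal.
dezonur ~ tizunur, galeyuk ~ goliyuk — Veshoan e corresponds to Yohan i after a consonant, before a consonant other than r, m, n, p, b, f, v.
Applying these to Veshoan 'lonek':
  lonek → lunek   (o→u after a consonant, before a nasal)
  lunek → lunik   (e→i after a consonant, before a consonant other than r, m, n, p, b, f, v)
So the Yohan cognate is 'lunik'.

lunik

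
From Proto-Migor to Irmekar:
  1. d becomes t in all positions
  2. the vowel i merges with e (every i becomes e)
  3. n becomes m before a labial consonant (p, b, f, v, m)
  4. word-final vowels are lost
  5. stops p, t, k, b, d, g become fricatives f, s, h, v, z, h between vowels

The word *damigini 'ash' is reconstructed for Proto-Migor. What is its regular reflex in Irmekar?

Irmekar: *damigini
  damigini → tamigini   [unconditioned shift]
  tamigini → tamegene   [vowel merger]
  tamegene (rule 3 does not apply)
  tamegene → tamegen   [apocope]
  tamegen → tamehen   [intervocalic lenition]
  giving Irmekar tamehen.

tamehen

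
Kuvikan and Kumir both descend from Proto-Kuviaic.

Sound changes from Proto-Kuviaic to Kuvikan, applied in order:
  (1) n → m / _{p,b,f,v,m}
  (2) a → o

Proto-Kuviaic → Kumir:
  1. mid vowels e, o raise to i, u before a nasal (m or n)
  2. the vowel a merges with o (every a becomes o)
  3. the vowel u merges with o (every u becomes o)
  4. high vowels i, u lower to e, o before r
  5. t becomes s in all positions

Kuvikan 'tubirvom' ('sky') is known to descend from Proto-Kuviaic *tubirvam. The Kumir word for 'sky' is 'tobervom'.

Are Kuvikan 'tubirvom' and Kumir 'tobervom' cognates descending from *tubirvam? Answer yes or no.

Derive the expected Kumir reflex of *tubirvam:
Kumir: start from *tubirvam.
  rule 1: no change — tubirvam
  rule 2 (vowel merger): tubirvam → tubirvom
  rule 3 (vowel merger): tubirvom → tobirvom
  rule 4 (pre-rhotic lowering): tobirvom → tobervom
  rule 5 (unconditioned shift): tobervom → sobervom
  ⇒ Kumir sobervom
The regular Kumir reflex would be 'sobervom', but the attested form is 'tobervom'. The correspondence is irregular, so they are not cognates (the Kumir form has a different source).

no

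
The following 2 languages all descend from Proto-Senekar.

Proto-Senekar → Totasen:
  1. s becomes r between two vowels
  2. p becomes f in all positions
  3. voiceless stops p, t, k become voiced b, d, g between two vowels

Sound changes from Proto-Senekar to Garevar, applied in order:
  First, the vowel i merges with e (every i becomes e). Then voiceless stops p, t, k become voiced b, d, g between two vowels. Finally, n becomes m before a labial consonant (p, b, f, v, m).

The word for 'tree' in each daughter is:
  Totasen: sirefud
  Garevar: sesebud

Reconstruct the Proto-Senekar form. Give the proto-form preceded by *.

*sisepud

Position 2: Totasen has i, Garevar has e. Totasen preserves i here (none of its changes turn any other segment into i), so the proto-segment is *i.
Position 5: Totasen has f, Garevar has b. Taking the neighbouring segments as reconstructed: Totasen f could go back to *p or *f; Garevar b could go back to *p or *b — the one source consistent with every daughter is *p.
Continuing position by position gives *sisepud; check it forward:
Totasen: *sisepud > sirepud > sirefud  (by rhotacism, unconditioned shift)
Garevar: start from *sisepud.
  rule 1 (vowel merger): sisepud → sesepud
  rule 2 (intervocalic voicing): sesepud → sesebud
  rule 3: no change — sesebud
  ⇒ Garevar sesebud
No other proto-form is consistent with every reflex, so the reconstruction is *sisepud.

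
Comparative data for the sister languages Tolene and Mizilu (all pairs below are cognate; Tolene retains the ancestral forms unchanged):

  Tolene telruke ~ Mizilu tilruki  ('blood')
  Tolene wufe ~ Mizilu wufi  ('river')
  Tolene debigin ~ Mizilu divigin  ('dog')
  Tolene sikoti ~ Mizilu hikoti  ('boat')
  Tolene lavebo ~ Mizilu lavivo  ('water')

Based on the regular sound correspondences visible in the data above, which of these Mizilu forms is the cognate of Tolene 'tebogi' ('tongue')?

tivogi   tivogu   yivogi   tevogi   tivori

tivogi

debigin ~ divigin, lavebo ~ lavivo — Tolene e corresponds to Mizilu i after a consonant, before a labial obstruent.
lavebo ~ lavivo — Tolene b corresponds to Mizilu v between vowels (before a back vowel).
Applying these to Tolene 'tebogi':
  tebogi → tibogi   (e→i after a consonant, before a labial obstruent)
  tibogi → tivogi   (b→v between vowels (before a back vowel))
So the Mizilu cognate is 'tivogi'.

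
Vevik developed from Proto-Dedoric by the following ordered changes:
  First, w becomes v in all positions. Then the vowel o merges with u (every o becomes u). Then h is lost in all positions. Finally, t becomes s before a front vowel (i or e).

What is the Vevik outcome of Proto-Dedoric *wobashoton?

vubasutun

Vevik: start from *wobashoton.
  rule 1 (unconditioned shift): wobashoton → vobashoton
  rule 2 (vowel merger): vobashoton → vubashutun
  rule 3 (h-loss): vubashutun → vubasutun
  rule 4: no change — vubasutun
  ⇒ Vevik vubasutun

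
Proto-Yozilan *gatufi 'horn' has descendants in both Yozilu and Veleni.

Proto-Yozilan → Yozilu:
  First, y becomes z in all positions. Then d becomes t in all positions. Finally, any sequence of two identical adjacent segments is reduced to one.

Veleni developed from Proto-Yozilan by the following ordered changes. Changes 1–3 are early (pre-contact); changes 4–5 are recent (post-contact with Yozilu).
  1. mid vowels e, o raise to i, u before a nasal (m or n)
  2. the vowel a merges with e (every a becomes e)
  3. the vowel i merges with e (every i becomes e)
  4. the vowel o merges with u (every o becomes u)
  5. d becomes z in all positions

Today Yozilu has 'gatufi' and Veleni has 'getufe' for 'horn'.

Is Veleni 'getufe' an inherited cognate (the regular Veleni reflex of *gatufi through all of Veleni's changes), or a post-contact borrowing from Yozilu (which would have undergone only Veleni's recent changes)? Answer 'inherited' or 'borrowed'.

inherited

If inherited, *gatufi would pass through all of Veleni's changes:
Veleni: *gatufi
  gatufi (rule 1 does not apply)
  gatufi → getufi   [vowel merger]
  getufi → getufe   [vowel merger]
  getufe (rule 4 does not apply)
  getufe (rule 5 does not apply)
  giving Veleni getufe.
If borrowed from Yozilu 'gatufi' after the early changes, it would undergo only the recent ones:
  rule 4 (vowel merger): no change (gatufi)
  rule 5 (unconditioned shift): no change (gatufi)
  ⇒ as a loan: gatufi
Veleni 'getufe' matches the inherited outcome exactly, so it is an inherited cognate, not a loan.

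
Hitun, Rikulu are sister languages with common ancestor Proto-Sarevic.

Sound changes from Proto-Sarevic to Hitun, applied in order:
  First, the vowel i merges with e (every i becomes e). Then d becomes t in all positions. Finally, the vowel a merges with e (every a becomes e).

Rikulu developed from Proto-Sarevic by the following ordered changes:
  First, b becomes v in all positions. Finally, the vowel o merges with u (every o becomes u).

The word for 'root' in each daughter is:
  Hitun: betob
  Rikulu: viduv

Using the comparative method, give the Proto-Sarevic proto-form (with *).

*bidob

Position 1: Hitun has b, Rikulu has v. Hitun preserves b here (none of its changes turn any other segment into b), so the proto-segment is *b.
Position 4: Hitun has o, Rikulu has u. Hitun preserves o here (none of its changes turn any other segment into o), so the proto-segment is *o.
Position 2: Hitun has e, Rikulu has i. Rikulu preserves i here (none of its changes turn any other segment into i), so the proto-segment is *i.
Continuing position by position gives *bidob; check it forward:
Hitun: *bidob > bedob > betob  (by vowel merger, unconditioned shift)
Rikulu: *bidob
  bidob → vidov   [unconditioned shift]
  vidov → viduv   [vowel merger]
  giving Rikulu viduv.
No other proto-form is consistent with every reflex, so the reconstruction is *bidob.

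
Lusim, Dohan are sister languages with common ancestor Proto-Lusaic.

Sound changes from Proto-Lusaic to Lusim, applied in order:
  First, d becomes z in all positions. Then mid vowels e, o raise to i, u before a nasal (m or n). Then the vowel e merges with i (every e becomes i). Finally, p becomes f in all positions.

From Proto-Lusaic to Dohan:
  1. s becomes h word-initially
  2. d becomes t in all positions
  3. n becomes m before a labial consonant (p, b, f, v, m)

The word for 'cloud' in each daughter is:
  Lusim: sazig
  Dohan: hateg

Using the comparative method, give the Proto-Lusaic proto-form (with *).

*sadeg

Position 4: Lusim has i, Dohan has e. Dohan preserves e here (none of its changes turn any other segment into e), so the proto-segment is *e.
Position 3: Lusim has z, Dohan has t. Taking the neighbouring segments as reconstructed: Lusim z could go back to *d or *z; Dohan t could go back to *t or *d — the one source consistent with every daughter is *d.
Position 1: Lusim has s, Dohan has h. Lusim preserves s here (none of its changes turn any other segment into s), so the proto-segment is *s.
This points to *sadeg. Verify forward in each daughter:
Lusim: *sadeg > sazeg > sazig  (by unconditioned shift, vowel merger)
Dohan: *sadeg
  sadeg → hadeg   [debuccalisation]
  hadeg → hateg   [unconditioned shift]
  hateg (rule 3 does not apply)
  giving Dohan hateg.
Only *sadeg yields all of Lusim sazig, Dohan hateg.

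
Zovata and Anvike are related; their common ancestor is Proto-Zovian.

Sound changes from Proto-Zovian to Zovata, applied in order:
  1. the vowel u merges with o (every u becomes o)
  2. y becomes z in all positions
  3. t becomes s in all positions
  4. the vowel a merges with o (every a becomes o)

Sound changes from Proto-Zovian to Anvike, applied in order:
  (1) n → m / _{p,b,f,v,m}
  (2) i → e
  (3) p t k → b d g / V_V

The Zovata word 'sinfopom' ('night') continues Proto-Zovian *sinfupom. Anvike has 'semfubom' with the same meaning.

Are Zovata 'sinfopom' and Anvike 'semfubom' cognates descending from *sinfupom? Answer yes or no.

Derive the expected Anvike reflex of *sinfupom:
Anvike: *sinfupom
  sinfupom → simfupom   [nasal place assimilation]
  simfupom → semfupom   [vowel merger]
  semfupom → semfubom   [intervocalic voicing]
  giving Anvike semfubom.
Anvike 'semfubom' matches the regular reflex exactly, so the pair is cognate.

yes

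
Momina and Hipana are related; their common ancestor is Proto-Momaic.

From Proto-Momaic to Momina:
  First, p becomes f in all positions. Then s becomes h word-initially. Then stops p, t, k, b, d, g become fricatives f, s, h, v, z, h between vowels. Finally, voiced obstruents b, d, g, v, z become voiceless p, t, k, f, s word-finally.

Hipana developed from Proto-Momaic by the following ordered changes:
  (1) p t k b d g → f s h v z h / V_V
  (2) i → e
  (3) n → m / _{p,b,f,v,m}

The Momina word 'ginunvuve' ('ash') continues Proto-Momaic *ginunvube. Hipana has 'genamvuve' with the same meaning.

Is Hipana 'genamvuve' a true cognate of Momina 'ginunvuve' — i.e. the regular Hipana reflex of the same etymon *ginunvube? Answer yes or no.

no

Derive the expected Hipana reflex of *ginunvube:
Hipana: *ginunvube > ginunvuve > genunvuve > genumvuve  (by intervocalic lenition, vowel merger, nasal place assimilation)
The regular Hipana reflex would be 'genumvuve', but the attested form is 'genamvuve'. The correspondence is irregular, so they are not cognates (the Hipana form has a different source).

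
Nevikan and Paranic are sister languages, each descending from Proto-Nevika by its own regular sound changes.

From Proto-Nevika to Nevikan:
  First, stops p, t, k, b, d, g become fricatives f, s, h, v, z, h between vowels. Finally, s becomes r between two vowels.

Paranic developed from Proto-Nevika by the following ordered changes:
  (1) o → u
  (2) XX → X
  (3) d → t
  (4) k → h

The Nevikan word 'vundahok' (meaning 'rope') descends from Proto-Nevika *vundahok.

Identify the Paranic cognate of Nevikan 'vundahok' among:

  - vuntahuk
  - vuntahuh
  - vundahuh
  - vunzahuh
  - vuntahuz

Paranic: *vundahok > vundahuk > vuntahuk > vuntahuh  (by vowel merger, unconditioned shift, unconditioned shift)
Only 'vuntahuh' matches the regular Paranic development of *vundahok.

vuntahuh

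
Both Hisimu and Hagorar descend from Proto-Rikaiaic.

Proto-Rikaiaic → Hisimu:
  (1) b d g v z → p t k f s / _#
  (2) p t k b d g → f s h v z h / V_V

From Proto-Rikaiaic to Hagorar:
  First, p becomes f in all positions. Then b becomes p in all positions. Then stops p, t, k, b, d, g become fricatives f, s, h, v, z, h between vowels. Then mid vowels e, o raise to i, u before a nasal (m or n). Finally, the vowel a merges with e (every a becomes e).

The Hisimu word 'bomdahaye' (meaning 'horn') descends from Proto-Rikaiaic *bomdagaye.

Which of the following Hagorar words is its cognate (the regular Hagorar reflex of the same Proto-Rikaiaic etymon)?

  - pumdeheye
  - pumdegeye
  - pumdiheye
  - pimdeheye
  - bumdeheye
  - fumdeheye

pumdeheye

Hagorar: start from *bomdagaye.
  rule 1: no change — bomdagaye
  rule 2 (unconditioned shift): bomdagaye → pomdagaye
  rule 3 (intervocalic lenition): pomdagaye → pomdahaye
  rule 4 (pre-nasal raising): pomdahaye → pumdahaye
  rule 5 (vowel merger): pumdahaye → pumdeheye
  ⇒ Hagorar pumdeheye
The other candidates each miss or misapply at least one Hagorar change.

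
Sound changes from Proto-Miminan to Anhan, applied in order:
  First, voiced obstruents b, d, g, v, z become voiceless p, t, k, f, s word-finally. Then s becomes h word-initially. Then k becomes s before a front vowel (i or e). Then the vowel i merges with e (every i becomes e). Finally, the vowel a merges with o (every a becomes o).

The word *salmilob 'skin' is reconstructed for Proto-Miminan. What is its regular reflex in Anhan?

Anhan: *salmilob > salmilop > halmilop > halmelop > holmelop  (by final devoicing, debuccalisation, vowel merger, vowel merger)

holmelop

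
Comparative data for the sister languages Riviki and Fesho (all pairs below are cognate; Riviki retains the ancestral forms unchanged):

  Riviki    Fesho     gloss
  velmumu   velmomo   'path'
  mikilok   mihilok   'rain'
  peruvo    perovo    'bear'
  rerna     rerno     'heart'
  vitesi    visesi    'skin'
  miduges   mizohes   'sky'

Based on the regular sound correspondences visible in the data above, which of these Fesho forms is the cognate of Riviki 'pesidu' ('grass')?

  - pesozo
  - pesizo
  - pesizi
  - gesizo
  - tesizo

pesizo

miduges ~ mizohes — Riviki d corresponds to Fesho z between vowels (before a back vowel).
velmumu ~ velmomo — Riviki u corresponds to Fesho o word-finally.
Applying these to Riviki 'pesidu':
  pesidu → pesizu   (d→z between vowels (before a back vowel))
  pesizu → pesizo   (u→o word-finally)
So the Fesho cognate is 'pesizo'.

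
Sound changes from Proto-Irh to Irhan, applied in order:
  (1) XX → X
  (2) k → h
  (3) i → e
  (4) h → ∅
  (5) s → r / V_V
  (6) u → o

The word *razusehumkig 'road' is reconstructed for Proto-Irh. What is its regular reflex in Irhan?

razoreomeg

Irhan: start from *razusehumkig.
  rule 1: no change — razusehumkig
  rule 2 (unconditioned shift): razusehumkig → razusehumhig
  rule 3 (vowel merger): razusehumhig → razusehumheg
  rule 4 (h-loss): razusehumheg → razuseumeg
  rule 5 (rhotacism): razuseumeg → razureumeg
  rule 6 (vowel merger): razureumeg → razoreomeg
  ⇒ Irhan razoreomeg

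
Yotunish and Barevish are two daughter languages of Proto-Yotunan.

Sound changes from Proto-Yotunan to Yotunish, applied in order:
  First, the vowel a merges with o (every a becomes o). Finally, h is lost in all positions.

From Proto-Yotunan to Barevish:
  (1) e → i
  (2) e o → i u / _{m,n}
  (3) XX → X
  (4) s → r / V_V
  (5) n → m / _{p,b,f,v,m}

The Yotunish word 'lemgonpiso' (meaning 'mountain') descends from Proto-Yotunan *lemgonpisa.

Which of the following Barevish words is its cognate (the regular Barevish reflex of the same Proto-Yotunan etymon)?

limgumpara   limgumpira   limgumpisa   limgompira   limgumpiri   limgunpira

limgumpira

Barevish: *lemgonpisa > limgonpisa > limgunpisa > limgunpira > limgumpira  (by vowel merger, pre-nasal raising, rhotacism, nasal place assimilation)
Only 'limgumpira' matches the regular Barevish development of *lemgonpisa.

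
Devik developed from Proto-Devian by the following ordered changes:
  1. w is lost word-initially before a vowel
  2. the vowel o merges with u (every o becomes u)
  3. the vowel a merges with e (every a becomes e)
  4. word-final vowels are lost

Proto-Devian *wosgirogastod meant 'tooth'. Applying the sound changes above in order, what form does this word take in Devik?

Devik: *wosgirogastod > osgirogastod > usgirugastud > usgirugestud  (by glide loss, vowel merger, vowel merger)

usgirugestud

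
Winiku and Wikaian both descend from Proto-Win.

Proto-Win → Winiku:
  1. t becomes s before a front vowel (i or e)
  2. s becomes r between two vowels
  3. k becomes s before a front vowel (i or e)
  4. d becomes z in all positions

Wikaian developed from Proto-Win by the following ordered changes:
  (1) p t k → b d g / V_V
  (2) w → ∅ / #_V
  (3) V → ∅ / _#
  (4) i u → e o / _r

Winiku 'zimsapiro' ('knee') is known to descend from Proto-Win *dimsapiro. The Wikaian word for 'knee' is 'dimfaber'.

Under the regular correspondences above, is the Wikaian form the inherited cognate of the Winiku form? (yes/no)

no

Derive the expected Wikaian reflex of *dimsapiro:
Wikaian: start from *dimsapiro.
  rule 1 (intervocalic voicing): dimsapiro → dimsabiro
  rule 2: no change — dimsabiro
  rule 3 (apocope): dimsabiro → dimsabir
  rule 4 (pre-rhotic lowering): dimsabir → dimsaber
  ⇒ Wikaian dimsaber
The regular Wikaian reflex would be 'dimsaber', but the attested form is 'dimfaber'. The correspondence is irregular, so they are not cognates (the Wikaian form has a different source).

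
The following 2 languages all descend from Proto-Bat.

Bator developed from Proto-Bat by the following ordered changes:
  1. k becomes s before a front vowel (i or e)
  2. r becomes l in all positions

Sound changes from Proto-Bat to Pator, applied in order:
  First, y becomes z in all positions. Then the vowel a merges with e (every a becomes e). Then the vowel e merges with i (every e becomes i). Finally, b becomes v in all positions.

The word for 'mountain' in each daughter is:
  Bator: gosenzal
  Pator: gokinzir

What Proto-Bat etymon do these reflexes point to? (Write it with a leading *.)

Position 7: Bator has a, Pator has i. Bator preserves a here (none of its changes turn any other segment into a), so the proto-segment is *a.
Position 8: Bator has l, Pator has r. Pator preserves r here (none of its changes turn any other segment into r), so the proto-segment is *r.
Position 4: Bator has e, Pator has i. Bator preserves e here (none of its changes turn any other segment into e), so the proto-segment is *e.
This points to *gokenzar. Verify forward in each daughter:
Bator: *gokenzar
  gokenzar → gosenzar   [palatalisation]
  gosenzar → gosenzal   [unconditioned shift]
  giving Bator gosenzal.
Pator: *gokenzar > gokenzer > gokinzir  (by vowel merger, vowel merger)
No other proto-form is consistent with every reflex, so the reconstruction is *gokenzar.

*gokenzar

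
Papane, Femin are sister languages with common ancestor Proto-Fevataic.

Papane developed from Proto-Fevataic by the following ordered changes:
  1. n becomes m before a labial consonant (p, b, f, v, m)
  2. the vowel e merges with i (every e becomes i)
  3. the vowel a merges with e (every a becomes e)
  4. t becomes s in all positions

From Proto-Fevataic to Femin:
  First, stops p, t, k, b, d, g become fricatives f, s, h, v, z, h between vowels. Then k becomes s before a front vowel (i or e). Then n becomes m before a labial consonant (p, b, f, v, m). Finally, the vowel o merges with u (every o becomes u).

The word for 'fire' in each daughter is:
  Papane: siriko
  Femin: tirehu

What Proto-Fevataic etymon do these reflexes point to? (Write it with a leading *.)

Position 1: Papane has s, Femin has t. Femin preserves t here (none of its changes turn any other segment into t), so the proto-segment is *t.
Position 6: Papane has o, Femin has u. Papane preserves o here (none of its changes turn any other segment into o), so the proto-segment is *o.
Position 5: Papane has k, Femin has h. Papane preserves k here (none of its changes turn any other segment into k), so the proto-segment is *k.
Continuing position by position gives *tireko; check it forward:
Papane: *tireko > tiriko > siriko  (by vowel merger, unconditioned shift)
Femin: *tireko
  tireko → tireho   [intervocalic lenition]
  tireho (rule 2 does not apply)
  tireho (rule 3 does not apply)
  tireho → tirehu   [vowel merger]
  giving Femin tirehu.
Only *tireko yields all of Papane siriko, Femin tirehu.

*tireko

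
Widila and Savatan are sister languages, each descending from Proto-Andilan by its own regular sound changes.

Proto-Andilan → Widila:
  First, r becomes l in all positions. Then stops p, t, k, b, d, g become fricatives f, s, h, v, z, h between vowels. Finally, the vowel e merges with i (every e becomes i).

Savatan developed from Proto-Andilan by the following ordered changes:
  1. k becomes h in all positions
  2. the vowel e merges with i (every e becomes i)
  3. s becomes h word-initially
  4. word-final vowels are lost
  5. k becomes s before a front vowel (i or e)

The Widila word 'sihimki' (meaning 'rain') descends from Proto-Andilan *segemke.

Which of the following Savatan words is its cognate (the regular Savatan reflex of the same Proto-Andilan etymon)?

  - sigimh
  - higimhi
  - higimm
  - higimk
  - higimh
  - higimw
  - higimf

higimh

Savatan: *segemke
  segemke → segemhe   [unconditioned shift]
  segemhe → sigimhi   [vowel merger]
  sigimhi → higimhi   [debuccalisation]
  higimhi → higimh   [apocope]
  higimh (rule 5 does not apply)
  giving Savatan higimh.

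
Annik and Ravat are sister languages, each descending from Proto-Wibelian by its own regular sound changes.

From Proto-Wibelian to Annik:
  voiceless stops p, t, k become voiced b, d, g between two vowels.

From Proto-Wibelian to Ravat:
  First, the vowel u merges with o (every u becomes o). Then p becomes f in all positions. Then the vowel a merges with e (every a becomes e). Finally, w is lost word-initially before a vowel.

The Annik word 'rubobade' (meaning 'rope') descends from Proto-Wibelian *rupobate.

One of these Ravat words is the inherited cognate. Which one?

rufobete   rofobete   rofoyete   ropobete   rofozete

Ravat: start from *rupobate.
  rule 1 (vowel merger): rupobate → ropobate
  rule 2 (unconditioned shift): ropobate → rofobate
  rule 3 (vowel merger): rofobate → rofobete
  rule 4: no change — rofobete
  ⇒ Ravat rofobete
Among the options, 'rofobete' alone shows every Ravat change applied in order.

rofobete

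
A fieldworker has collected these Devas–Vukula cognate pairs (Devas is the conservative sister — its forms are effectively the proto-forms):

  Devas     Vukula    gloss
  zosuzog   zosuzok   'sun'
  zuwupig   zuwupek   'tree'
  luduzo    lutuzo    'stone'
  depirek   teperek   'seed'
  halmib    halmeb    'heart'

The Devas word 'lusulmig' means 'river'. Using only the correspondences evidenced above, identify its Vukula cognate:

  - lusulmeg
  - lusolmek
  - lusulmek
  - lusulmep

zuwupig ~ zuwupek — Devas i corresponds to Vukula e after a consonant, before a consonant other than r, m, n, p, b, f, v.
zosuzog ~ zosuzok, zuwupig ~ zuwupek — Devas g corresponds to Vukula k word-finally.
Applying these to Devas 'lusulmig':
  lusulmig → lusulmeg   (i→e after a consonant, before a consonant other than r, m, n, p, b, f, v)
  lusulmeg → lusulmek   (g→k word-finally)
So the Vukula cognate is 'lusulmek'.

lusulmek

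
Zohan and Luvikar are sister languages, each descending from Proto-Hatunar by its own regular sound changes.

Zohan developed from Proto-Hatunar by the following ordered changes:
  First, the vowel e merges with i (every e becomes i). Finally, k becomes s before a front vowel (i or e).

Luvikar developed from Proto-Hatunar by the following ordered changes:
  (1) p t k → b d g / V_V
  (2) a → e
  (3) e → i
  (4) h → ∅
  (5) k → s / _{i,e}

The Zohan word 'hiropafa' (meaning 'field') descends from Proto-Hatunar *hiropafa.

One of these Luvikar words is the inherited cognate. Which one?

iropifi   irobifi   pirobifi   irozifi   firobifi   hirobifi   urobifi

irobifi

Luvikar: *hiropafa > hirobafa > hirobefe > hirobifi > irobifi  (by intervocalic voicing, vowel merger, vowel merger, h-loss)
The other candidates each miss or misapply at least one Luvikar change.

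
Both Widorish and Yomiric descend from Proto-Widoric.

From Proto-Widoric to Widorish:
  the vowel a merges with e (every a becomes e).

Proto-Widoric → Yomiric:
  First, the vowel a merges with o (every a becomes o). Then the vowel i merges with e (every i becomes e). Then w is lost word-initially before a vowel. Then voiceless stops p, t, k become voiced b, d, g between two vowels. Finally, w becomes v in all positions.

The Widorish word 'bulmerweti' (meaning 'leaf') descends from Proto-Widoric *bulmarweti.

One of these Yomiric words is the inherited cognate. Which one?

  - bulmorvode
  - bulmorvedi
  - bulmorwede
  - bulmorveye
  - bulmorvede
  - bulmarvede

bulmorvede

Yomiric: start from *bulmarweti.
  rule 1 (vowel merger): bulmarweti → bulmorweti
  rule 2 (vowel merger): bulmorweti → bulmorwete
  rule 3: no change — bulmorwete
  rule 4 (intervocalic voicing): bulmorwete → bulmorwede
  rule 5 (unconditioned shift): bulmorwede → bulmorvede
  ⇒ Yomiric bulmorvede
Among the options, 'bulmorvede' alone shows every Yomiric change applied in order.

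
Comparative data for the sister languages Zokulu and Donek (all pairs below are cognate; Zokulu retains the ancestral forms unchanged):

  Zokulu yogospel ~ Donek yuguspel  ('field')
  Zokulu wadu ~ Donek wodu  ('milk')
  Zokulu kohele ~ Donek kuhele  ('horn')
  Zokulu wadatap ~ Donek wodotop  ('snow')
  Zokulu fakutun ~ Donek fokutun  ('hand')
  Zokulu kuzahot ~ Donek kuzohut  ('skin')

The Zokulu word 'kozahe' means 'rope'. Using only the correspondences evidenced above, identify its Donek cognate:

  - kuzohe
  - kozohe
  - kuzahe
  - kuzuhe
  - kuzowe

kuzohe

yogospel ~ yuguspel, kohele ~ kuhele — Zokulu o corresponds to Donek u after a consonant, before a consonant other than r, m, n, p, b, f, v.
wadu ~ wodu, wadatap ~ wodotop — Zokulu a corresponds to Donek o after a consonant, before a consonant other than r, m, n, p, b, f, v.
Applying these to Zokulu 'kozahe':
  kozahe → kuzahe   (o→u after a consonant, before a consonant other than r, m, n, p, b, f, v)
  kuzahe → kuzohe   (a→o after a consonant, before a consonant other than r, m, n, p, b, f, v)
So the Donek cognate is 'kuzohe'.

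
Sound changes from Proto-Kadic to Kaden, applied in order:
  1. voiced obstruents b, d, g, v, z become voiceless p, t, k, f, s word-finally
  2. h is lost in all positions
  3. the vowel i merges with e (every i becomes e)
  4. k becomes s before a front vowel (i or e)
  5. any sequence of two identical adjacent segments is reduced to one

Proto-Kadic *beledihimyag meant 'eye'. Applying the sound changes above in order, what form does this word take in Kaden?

beledemyak

Kaden: *beledihimyag
  beledihimyag → beledihimyak   [final devoicing]
  beledihimyak → belediimyak   [h-loss]
  belediimyak → beledeemyak   [vowel merger]
  beledeemyak (rule 4 does not apply)
  beledeemyak → beledemyak   [degemination]
  giving Kaden beledemyak.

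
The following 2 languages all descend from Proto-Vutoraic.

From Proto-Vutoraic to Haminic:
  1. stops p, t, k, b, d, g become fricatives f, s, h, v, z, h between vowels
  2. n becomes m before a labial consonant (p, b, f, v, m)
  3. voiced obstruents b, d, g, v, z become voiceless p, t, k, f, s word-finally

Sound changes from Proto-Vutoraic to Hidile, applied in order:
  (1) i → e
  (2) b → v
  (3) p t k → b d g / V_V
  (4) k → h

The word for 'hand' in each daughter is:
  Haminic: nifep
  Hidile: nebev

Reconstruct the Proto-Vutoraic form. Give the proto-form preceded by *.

Position 2: Haminic has i, Hidile has e. Haminic preserves i here (none of its changes turn any other segment into i), so the proto-segment is *i.
Position 3: Haminic has f, Hidile has b. In Hidile, b can only continue *p, so the proto-segment is *p.
Position 5: Haminic has p, Hidile has v. Taking the neighbouring segments as reconstructed: Haminic p could go back to *p or *b; Hidile v could go back to *b or *v — the one source consistent with every daughter is *b.
The remaining positions agree across the daughters. Check the candidate against every language:
Haminic: *nipeb
  nipeb → nifeb   [intervocalic lenition]
  nifeb (rule 2 does not apply)
  nifeb → nifep   [final devoicing]
  giving Haminic nifep.
Hidile: start from *nipeb.
  rule 1 (vowel merger): nipeb → nepeb
  rule 2 (unconditioned shift): nepeb → nepev
  rule 3 (intervocalic voicing): nepev → nebev
  rule 4: no change — nebev
  ⇒ Hidile nebev
No other proto-form is consistent with every reflex, so the reconstruction is *nipeb.

*nipeb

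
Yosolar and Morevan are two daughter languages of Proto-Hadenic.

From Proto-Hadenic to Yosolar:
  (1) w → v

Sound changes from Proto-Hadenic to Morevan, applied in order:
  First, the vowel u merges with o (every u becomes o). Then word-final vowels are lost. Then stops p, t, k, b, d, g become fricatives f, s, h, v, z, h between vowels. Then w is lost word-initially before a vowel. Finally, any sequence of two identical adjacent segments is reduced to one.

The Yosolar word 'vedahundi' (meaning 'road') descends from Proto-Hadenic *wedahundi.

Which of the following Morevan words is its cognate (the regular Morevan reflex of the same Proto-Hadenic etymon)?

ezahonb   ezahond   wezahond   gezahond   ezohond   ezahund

Morevan: *wedahundi > wedahondi > wedahond > wezahond > ezahond  (by vowel merger, apocope, intervocalic lenition, glide loss)
Among the options, 'ezahond' alone shows every Morevan change applied in order.

ezahond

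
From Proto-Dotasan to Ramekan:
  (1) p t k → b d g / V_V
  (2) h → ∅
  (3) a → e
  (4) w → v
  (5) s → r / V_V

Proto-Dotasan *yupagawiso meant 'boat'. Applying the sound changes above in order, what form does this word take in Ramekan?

yubegeviro

Ramekan: *yupagawiso > yubagawiso > yubegewiso > yubegeviso > yubegeviro  (by intervocalic voicing, vowel merger, unconditioned shift, rhotacism)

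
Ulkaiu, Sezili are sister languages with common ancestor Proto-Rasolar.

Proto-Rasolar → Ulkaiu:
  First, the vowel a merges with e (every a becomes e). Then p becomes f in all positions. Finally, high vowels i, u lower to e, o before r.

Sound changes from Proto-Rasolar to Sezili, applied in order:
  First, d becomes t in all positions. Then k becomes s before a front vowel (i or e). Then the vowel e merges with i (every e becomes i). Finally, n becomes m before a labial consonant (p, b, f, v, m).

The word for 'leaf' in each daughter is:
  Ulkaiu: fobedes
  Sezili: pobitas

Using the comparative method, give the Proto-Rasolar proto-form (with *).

*pobedas

Position 4: Ulkaiu has e, Sezili has i. Taking the neighbouring segments as reconstructed: Ulkaiu e could go back to *a or *e; Sezili i could go back to *e or *i — the one source consistent with every daughter is *e.
Position 1: Ulkaiu has f, Sezili has p. Sezili preserves p here (none of its changes turn any other segment into p), so the proto-segment is *p.
Verify the candidate proto-form against each daughter:
Ulkaiu: *pobedas
  pobedas → pobedes   [vowel merger]
  pobedes → fobedes   [unconditioned shift]
  fobedes (rule 3 does not apply)
  giving Ulkaiu fobedes.
Sezili: *pobedas
  pobedas → pobetas   [unconditioned shift]
  pobetas (rule 2 does not apply)
  pobetas → pobitas   [vowel merger]
  pobitas (rule 4 does not apply)
  giving Sezili pobitas.
No other proto-form is consistent with every reflex, so the reconstruction is *pobedas.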